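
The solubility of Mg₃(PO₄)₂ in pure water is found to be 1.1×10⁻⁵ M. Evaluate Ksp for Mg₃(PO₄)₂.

Mg₃(PO₄)₂(s) ⇌ 3 Mg²⁺(aq) + 2 PO₄³⁻(aq)
With molar solubility s: [Mg²⁺] = 3s, [PO₄³⁻] = 2s.
Ksp = [Mg²⁺]^3[PO₄³⁻]^2 = (3s)^3 · (2s)^2 = 108s^5
Ksp = 108 × (1.1×10⁻⁵)^5 = 1.7×10⁻²³

Ksp = 1.7×10⁻²³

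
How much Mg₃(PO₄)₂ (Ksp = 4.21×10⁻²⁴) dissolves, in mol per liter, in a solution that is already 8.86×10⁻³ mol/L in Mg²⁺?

Mg₃(PO₄)₂(s) ⇌ 3 Mg²⁺(aq) + 2 PO₄³⁻(aq)
The solution already contains Mg²⁺ at 8.86×10⁻³ mol/L. Let s be the molar solubility of Mg₃(PO₄)₂.
[Mg²⁺] ≈ 8.86×10⁻³ mol/L (common ion dominates); [PO₄³⁻] = 2s.
Ksp = [Mg²⁺]^3[PO₄³⁻]^2 = (8.86×10⁻³)^3(2s)^2
(2s)^2 = 4.21×10⁻²⁴ / (8.86×10⁻³)^3 = 6.05×10⁻¹⁸
s = 1.23×10⁻⁹ mol/L

1.23×10⁻⁹ M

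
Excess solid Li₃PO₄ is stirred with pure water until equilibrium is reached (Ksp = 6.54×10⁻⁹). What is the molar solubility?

3.95×10⁻³ M

Li₃PO₄(s) ⇌ 3 Li⁺(aq) + PO₄³⁻(aq)
For each mole of Li₃PO₄ that dissolves per liter, [Li⁺] = 3s and [PO₄³⁻] = s; let s denote this solubility.
Ksp = [Li⁺]^3[PO₄³⁻] = (3s)^3 · s = 27s^4
27s^4 = 6.54×10⁻⁹  ⇒  s^4 = 2.42×10⁻¹⁰
Taking the 4th root, s = 3.95×10⁻³ mol L⁻¹.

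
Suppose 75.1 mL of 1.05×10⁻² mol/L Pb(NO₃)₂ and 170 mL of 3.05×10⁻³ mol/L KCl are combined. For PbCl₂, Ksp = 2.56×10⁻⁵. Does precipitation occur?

No

Total volume after mixing = 75.1 + 170 = 245.1 mL.
[Pb²⁺] = (1.05×10⁻²)(75.1)/245.1 = 3.22×10⁻³ mol/L
[Cl⁻] = (3.05×10⁻³)(170)/245.1 = 2.12×10⁻³ mol/L
Q = [Pb²⁺][Cl⁻]^2 = 1.44×10⁻⁸
Since Q (1.44×10⁻⁸) is less than Ksp (2.56×10⁻⁵), no PbCl₂ precipitates.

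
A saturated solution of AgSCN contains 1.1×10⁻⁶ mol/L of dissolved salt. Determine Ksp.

Ksp = 1.2×10⁻¹²

AgSCN(s) ⇌ Ag⁺(aq) + SCN⁻(aq)
With molar solubility s: [Ag⁺] = s, [SCN⁻] = s.
Ksp = [Ag⁺][SCN⁻] = s · s = s^2
Ksp = (1.1×10⁻⁶)^2 = 1.2×10⁻¹²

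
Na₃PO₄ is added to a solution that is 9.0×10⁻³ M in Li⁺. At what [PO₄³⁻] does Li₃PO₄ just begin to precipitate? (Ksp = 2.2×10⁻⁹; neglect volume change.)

3.0×10⁻³ M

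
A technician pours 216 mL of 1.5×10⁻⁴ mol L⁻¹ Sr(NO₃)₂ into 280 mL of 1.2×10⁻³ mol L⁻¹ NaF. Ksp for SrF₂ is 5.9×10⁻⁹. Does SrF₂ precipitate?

No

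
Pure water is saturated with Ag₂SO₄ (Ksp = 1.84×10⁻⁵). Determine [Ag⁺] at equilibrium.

Ag₂SO₄(s) ⇌ 2 Ag⁺(aq) + SO₄²⁻(aq)
With molar solubility s: [Ag⁺] = 2s, [SO₄²⁻] = s.
Ksp = [Ag⁺]^2[SO₄²⁻] = (2s)^2 · s = 4s^3 = 1.84×10⁻⁵
s = 1.66×10⁻² M
[Ag⁺] = 2s = 3.33×10⁻² M

3.33×10⁻² M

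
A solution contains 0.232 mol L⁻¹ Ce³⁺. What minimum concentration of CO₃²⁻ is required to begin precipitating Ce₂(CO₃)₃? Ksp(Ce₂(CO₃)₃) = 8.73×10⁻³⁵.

Precipitation begins when Q = Ksp.
Ce₂(CO₃)₃(s) ⇌ 2 Ce³⁺(aq) + 3 CO₃²⁻(aq)
Ksp = [Ce³⁺]^2[CO₃²⁻]^3 = [CO₃²⁻]^3(0.232)^2
[CO₃²⁻]^3 = 8.73×10⁻³⁵ / (0.232)^2 = 1.62×10⁻³³
[CO₃²⁻] = 1.17×10⁻¹¹ mol L⁻¹

1.17×10⁻¹¹ M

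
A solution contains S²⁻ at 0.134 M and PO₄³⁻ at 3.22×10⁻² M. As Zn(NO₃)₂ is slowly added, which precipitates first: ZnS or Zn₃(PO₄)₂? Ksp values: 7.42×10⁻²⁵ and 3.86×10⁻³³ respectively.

The threshold for precipitation is Q = Ksp.
For ZnS: [Zn²⁺] = (Ksp/[S²⁻]) = 5.54×10⁻²⁴ M
For Zn₃(PO₄)₂: [Zn²⁺] = (Ksp/[PO₄³⁻]^2)^(1/3) = 1.55×10⁻¹⁰ M
Since ZnS needs less Zn²⁺ to reach saturation, it precipitates first.

ZnS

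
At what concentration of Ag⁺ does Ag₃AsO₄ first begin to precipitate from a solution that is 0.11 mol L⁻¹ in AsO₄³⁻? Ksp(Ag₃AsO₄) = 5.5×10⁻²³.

7.9×10⁻⁸ M

A salt starts to precipitate once the ion product Q reaches its Ksp.
Ag₃AsO₄(s) ⇌ 3 Ag⁺(aq) + AsO₄³⁻(aq)
Ksp = [Ag⁺]^3[AsO₄³⁻] = [Ag⁺]^3(0.11)
[Ag⁺]^3 = 5.5×10⁻²³ / (0.11) = 5.0×10⁻²²
[Ag⁺] = 7.9×10⁻⁸ mol L⁻¹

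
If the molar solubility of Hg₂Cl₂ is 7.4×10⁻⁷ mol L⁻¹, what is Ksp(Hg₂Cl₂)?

Ksp = 1.6×10⁻¹⁸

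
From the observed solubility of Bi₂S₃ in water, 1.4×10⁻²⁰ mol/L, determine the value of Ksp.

Bi₂S₃(s) ⇌ 2 Bi³⁺(aq) + 3 S²⁻(aq)
Let s be the molar solubility. Then [Bi³⁺] = 2s and [S²⁻] = 3s.
Ksp = [Bi³⁺]^2[S²⁻]^3 = (2s)^2 · (3s)^3 = 108s^5
Ksp = 108 × (1.4×10⁻²⁰)^5 = 5.8×10⁻⁹⁸

Ksp = 5.8×10⁻⁹⁸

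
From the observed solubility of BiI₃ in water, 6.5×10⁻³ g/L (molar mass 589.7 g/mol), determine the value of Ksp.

Ksp = 4.0×10⁻¹⁹

Convert to molarity: s = 6.5×10⁻³ / 589.7 = 1.102×10⁻⁵ mol/L
BiI₃(s) ⇌ Bi³⁺(aq) + 3 I⁻(aq)
Let s be the molar solubility. Then [Bi³⁺] = s and [I⁻] = 3s.
Ksp = [Bi³⁺][I⁻]^3 = s · (3s)^3 = 27s^4
Ksp = 27 × (1.102×10⁻⁵)^4 = 4.0×10⁻¹⁹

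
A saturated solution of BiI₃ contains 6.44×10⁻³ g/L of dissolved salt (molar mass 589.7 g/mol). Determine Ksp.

Ksp = 3.84×10⁻¹⁹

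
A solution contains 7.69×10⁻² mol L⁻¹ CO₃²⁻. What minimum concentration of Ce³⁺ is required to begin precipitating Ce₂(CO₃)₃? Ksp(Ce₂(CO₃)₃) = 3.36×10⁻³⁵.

2.72×10⁻¹⁶ M

Precipitation begins when Q = Ksp.
Ce₂(CO₃)₃(s) ⇌ 2 Ce³⁺(aq) + 3 CO₃²⁻(aq)
Ksp = [Ce³⁺]^2[CO₃²⁻]^3 = [Ce³⁺]^2(7.69×10⁻²)^3
[Ce³⁺]^2 = 3.36×10⁻³⁵ / (7.69×10⁻²)^3 = 7.39×10⁻³²
[Ce³⁺] = 2.72×10⁻¹⁶ mol L⁻¹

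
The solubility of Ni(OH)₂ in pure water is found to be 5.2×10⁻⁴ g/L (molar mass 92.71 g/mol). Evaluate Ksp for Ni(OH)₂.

Ksp = 7.1×10⁻¹⁶

Convert to molarity: s = 5.2×10⁻⁴ / 92.71 = 5.609×10⁻⁶ mol/L
Ni(OH)₂(s) ⇌ Ni²⁺(aq) + 2 OH⁻(aq)
With molar solubility s: [Ni²⁺] = s, [OH⁻] = 2s.
Ksp = [Ni²⁺][OH⁻]^2 = s · (2s)^2 = 4s^3
Ksp = 4 × (5.609×10⁻⁶)^3 = 7.1×10⁻¹⁶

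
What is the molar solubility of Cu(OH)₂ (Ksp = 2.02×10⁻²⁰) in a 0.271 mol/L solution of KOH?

Cu(OH)₂(s) ⇌ Cu²⁺(aq) + 2 OH⁻(aq)
Let s be the solubility of Cu(OH)₂ here. The common ion gives [OH⁻] ≈ 0.271 mol/L, and [Cu²⁺] = s.
Ksp = [Cu²⁺][OH⁻]^2 = s(0.271)^2
s = 2.02×10⁻²⁰ / (0.271)^2 = 2.75×10⁻¹⁹
s = 2.75×10⁻¹⁹ mol/L

2.75×10⁻¹⁹ M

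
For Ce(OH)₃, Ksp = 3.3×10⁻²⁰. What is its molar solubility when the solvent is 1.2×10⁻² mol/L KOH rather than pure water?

Ce(OH)₃(s) ⇌ Ce³⁺(aq) + 3 OH⁻(aq)
With OH⁻ already at 1.2×10⁻² mol/L and s small, take [OH⁻] ≈ 1.2×10⁻² mol/L and [Ce³⁺] = s.
Ksp = [Ce³⁺][OH⁻]^3 = s(1.2×10⁻²)^3
s = 3.3×10⁻²⁰ / (1.2×10⁻²)^3 = 1.9×10⁻¹⁴
s = 1.9×10⁻¹⁴ mol/L

1.9×10⁻¹⁴ M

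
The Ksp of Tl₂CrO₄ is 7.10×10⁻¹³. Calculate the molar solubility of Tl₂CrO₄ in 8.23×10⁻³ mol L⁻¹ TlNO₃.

Tl₂CrO₄(s) ⇌ 2 Tl⁺(aq) + CrO₄²⁻(aq)
Let s be the solubility of Tl₂CrO₄ here. The common ion gives [Tl⁺] ≈ 8.23×10⁻³ mol L⁻¹, and [CrO₄²⁻] = s.
Ksp = [Tl⁺]^2[CrO₄²⁻] = (8.23×10⁻³)^2s
s = 7.10×10⁻¹³ / (8.23×10⁻³)^2 = 1.05×10⁻⁸
s = 1.05×10⁻⁸ mol L⁻¹

1.05×10⁻⁸ M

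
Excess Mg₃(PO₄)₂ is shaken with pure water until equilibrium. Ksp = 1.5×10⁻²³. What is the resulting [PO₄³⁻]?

2.1×10⁻⁵ M

Mg₃(PO₄)₂(s) ⇌ 3 Mg²⁺(aq) + 2 PO₄³⁻(aq)
Call the molar solubility s, so that [Mg²⁺] = 3s and [PO₄³⁻] = 2s.
Ksp = [Mg²⁺]^3[PO₄³⁻]^2 = (3s)^3 · (2s)^2 = 108s^5 = 1.5×10⁻²³
s = 1.1×10⁻⁵ mol L⁻¹
[PO₄³⁻] = 2s = 2.1×10⁻⁵ mol L⁻¹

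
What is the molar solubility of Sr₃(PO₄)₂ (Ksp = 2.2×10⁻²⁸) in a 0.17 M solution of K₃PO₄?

Sr₃(PO₄)₂(s) ⇌ 3 Sr²⁺(aq) + 2 PO₄³⁻(aq)
The solution already contains PO₄³⁻ at 0.17 M. Let s be the molar solubility of Sr₃(PO₄)₂.
[PO₄³⁻] ≈ 0.17 M (common ion dominates); [Sr²⁺] = 3s.
Ksp = [Sr²⁺]^3[PO₄³⁻]^2 = (3s)^3(0.17)^2
(3s)^3 = 2.2×10⁻²⁸ / (0.17)^2 = 7.6×10⁻²⁷
s = 6.6×10⁻¹⁰ M

6.6×10⁻¹⁰ M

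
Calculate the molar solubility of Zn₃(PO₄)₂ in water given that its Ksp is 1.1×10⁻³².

Zn₃(PO₄)₂(s) ⇌ 3 Zn²⁺(aq) + 2 PO₄³⁻(aq)
If s mol/L of Zn₃(PO₄)₂ dissolves, [Zn²⁺] = 3s and [PO₄³⁻] = 2s.
Ksp = [Zn²⁺]^3[PO₄³⁻]^2 = (3s)^3 · (2s)^2 = 108s^5
108s^5 = 1.1×10⁻³²  ⇒  s^5 = 1.0×10⁻³⁴
s = 1.6×10⁻⁷ M

1.6×10⁻⁷ M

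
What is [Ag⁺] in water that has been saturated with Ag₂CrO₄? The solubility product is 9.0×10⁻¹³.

Ag₂CrO₄(s) ⇌ 2 Ag⁺(aq) + CrO₄²⁻(aq)
For each mole of Ag₂CrO₄ that dissolves per liter, [Ag⁺] = 2s and [CrO₄²⁻] = s; let s denote this solubility.
Ksp = [Ag⁺]^2[CrO₄²⁻] = (2s)^2 · s = 4s^3 = 9.0×10⁻¹³
s = 6.1×10⁻⁵ mol/L
[Ag⁺] = 2s = 1.2×10⁻⁴ mol/L

1.2×10⁻⁴ M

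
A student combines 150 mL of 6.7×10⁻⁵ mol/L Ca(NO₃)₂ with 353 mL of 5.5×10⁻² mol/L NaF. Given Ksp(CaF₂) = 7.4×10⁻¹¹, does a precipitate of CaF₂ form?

Yes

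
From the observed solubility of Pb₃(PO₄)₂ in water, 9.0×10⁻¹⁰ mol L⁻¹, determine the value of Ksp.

Pb₃(PO₄)₂(s) ⇌ 3 Pb²⁺(aq) + 2 PO₄³⁻(aq)
With molar solubility s: [Pb²⁺] = 3s, [PO₄³⁻] = 2s.
Ksp = [Pb²⁺]^3[PO₄³⁻]^2 = (3s)^3 · (2s)^2 = 108s^5
Ksp = 108 × (9.0×10⁻¹⁰)^5 = 6.4×10⁻⁴⁴

Ksp = 6.4×10⁻⁴⁴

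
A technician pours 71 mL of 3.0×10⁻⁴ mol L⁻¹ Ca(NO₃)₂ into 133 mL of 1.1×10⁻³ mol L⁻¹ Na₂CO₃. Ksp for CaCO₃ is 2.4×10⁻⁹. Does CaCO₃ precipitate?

Yes

After mixing, V = 71 mL + 133 mL = 204 mL.
[Ca²⁺] = (3.0×10⁻⁴)(71)/204 = 1.0×10⁻⁴ mol L⁻¹
[CO₃²⁻] = (1.1×10⁻³)(133)/204 = 7.2×10⁻⁴ mol L⁻¹
Q = [Ca²⁺][CO₃²⁻] = 7.5×10⁻⁸
Since Q (7.5×10⁻⁸) exceeds Ksp (2.4×10⁻⁹), CaCO₃ will precipitate.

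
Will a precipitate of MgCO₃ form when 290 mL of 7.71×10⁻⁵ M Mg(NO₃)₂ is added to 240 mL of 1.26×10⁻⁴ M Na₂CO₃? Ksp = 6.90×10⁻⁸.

No

Total volume after mixing = 290 + 240 = 530 mL.
[Mg²⁺] = (7.71×10⁻⁵)(290)/530 = 4.22×10⁻⁵ M
[CO₃²⁻] = (1.26×10⁻⁴)(240)/530 = 5.71×10⁻⁵ M
Q = [Mg²⁺][CO₃²⁻] = 2.41×10⁻⁹
Q = 2.41×10⁻⁹ < Ksp = 6.90×10⁻⁸, so the solution is unsaturated and no precipitate forms.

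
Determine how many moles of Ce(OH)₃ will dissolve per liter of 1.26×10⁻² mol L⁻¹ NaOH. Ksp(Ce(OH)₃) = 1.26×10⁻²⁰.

6.30×10⁻¹⁵ M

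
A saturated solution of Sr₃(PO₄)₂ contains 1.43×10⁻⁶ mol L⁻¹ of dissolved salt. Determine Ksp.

Ksp = 6.46×10⁻²⁸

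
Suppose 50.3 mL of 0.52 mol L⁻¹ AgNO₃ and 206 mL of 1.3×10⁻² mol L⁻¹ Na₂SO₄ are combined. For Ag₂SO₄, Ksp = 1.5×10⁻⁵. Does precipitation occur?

The combined volume is 256.3 mL.
[Ag⁺] = (0.52)(50.3)/256.3 = 0.10 mol L⁻¹
[SO₄²⁻] = (1.3×10⁻²)(206)/256.3 = 1.0×10⁻² mol L⁻¹
Q = [Ag⁺]^2[SO₄²⁻] = 1.1×10⁻⁴
Since Q (1.1×10⁻⁴) exceeds Ksp (1.5×10⁻⁵), Ag₂SO₄ will precipitate.

Yes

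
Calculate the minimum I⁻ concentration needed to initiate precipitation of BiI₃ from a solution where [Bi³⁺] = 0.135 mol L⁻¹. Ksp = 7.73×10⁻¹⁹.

The threshold for precipitation is Q = Ksp.
BiI₃(s) ⇌ Bi³⁺(aq) + 3 I⁻(aq)
Ksp = [Bi³⁺][I⁻]^3 = [I⁻]^3(0.135)
[I⁻]^3 = 7.73×10⁻¹⁹ / (0.135) = 5.73×10⁻¹⁸
[I⁻] = 1.79×10⁻⁶ mol L⁻¹

1.79×10⁻⁶ M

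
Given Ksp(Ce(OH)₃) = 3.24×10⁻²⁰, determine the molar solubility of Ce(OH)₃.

Ce(OH)₃(s) ⇌ Ce³⁺(aq) + 3 OH⁻(aq)
For each mole of Ce(OH)₃ that dissolves per liter, [Ce³⁺] = s and [OH⁻] = 3s; let s denote this solubility.
Ksp = [Ce³⁺][OH⁻]^3 = s · (3s)^3 = 27s^4
27s^4 = 3.24×10⁻²⁰  ⇒  s^4 = 1.20×10⁻²¹
s = 5.89×10⁻⁶ mol L⁻¹

5.89×10⁻⁶ M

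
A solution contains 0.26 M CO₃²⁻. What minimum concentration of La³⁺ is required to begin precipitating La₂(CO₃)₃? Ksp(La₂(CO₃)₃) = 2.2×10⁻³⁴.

Precipitation begins when Q = Ksp.
La₂(CO₃)₃(s) ⇌ 2 La³⁺(aq) + 3 CO₃²⁻(aq)
Ksp = [La³⁺]^2[CO₃²⁻]^3 = [La³⁺]^2(0.26)^3
[La³⁺]^2 = 2.2×10⁻³⁴ / (0.26)^3 = 1.3×10⁻³²
[La³⁺] = 1.1×10⁻¹⁶ M

1.1×10⁻¹⁶ M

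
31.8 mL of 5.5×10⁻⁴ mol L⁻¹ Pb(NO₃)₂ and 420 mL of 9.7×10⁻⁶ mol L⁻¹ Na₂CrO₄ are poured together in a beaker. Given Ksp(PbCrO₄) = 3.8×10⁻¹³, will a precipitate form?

Total volume after mixing = 31.8 + 420 = 451.8 mL.
[Pb²⁺] = (5.5×10⁻⁴)(31.8)/451.8 = 3.9×10⁻⁵ mol L⁻¹
[CrO₄²⁻] = (9.7×10⁻⁶)(420)/451.8 = 9.0×10⁻⁶ mol L⁻¹
Q = [Pb²⁺][CrO₄²⁻] = 3.5×10⁻¹⁰
Since Q (3.5×10⁻¹⁰) exceeds Ksp (3.8×10⁻¹³), PbCrO₄ will precipitate.

Yes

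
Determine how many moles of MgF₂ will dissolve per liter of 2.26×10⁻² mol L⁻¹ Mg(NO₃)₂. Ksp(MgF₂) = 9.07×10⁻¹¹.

MgF₂(s) ⇌ Mg²⁺(aq) + 2 F⁻(aq)
Mg²⁺ is already present at 2.26×10⁻² mol L⁻¹. If s mol/L of MgF₂ dissolves, [F⁻] = 2s while [Mg²⁺] ≈ 2.26×10⁻² mol L⁻¹.
Ksp = [Mg²⁺][F⁻]^2 = (2.26×10⁻²)(2s)^2
(2s)^2 = 9.07×10⁻¹¹ / (2.26×10⁻²) = 4.01×10⁻⁹
s = 3.17×10⁻⁵ mol L⁻¹

3.17×10⁻⁵ M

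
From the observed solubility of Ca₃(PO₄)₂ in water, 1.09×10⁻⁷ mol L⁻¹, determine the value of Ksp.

Ca₃(PO₄)₂(s) ⇌ 3 Ca²⁺(aq) + 2 PO₄³⁻(aq)
Let s be the molar solubility. Then [Ca²⁺] = 3s and [PO₄³⁻] = 2s.
Ksp = [Ca²⁺]^3[PO₄³⁻]^2 = (3s)^3 · (2s)^2 = 108s^5
Ksp = 108 × (1.09×10⁻⁷)^5 = 1.66×10⁻³³

Ksp = 1.66×10⁻³³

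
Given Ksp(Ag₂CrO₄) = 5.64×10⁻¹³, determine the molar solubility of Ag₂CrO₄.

Ag₂CrO₄(s) ⇌ 2 Ag⁺(aq) + CrO₄²⁻(aq)
With molar solubility s: [Ag⁺] = 2s, [CrO₄²⁻] = s.
Ksp = [Ag⁺]^2[CrO₄²⁻] = (2s)^2 · s = 4s^3
4s^3 = 5.64×10⁻¹³  ⇒  s^3 = 1.41×10⁻¹³
s = (1.41×10⁻¹³)^(1/3) = 5.20×10⁻⁵ mol/L

5.20×10⁻⁵ M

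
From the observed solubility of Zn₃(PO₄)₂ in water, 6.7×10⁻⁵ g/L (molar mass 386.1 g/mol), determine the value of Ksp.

s = (6.7×10⁻⁵ g L⁻¹)/(386.1 g mol⁻¹) = 1.735×10⁻⁷ M
Zn₃(PO₄)₂(s) ⇌ 3 Zn²⁺(aq) + 2 PO₄³⁻(aq)
If s mol/L of Zn₃(PO₄)₂ dissolves, [Zn²⁺] = 3s and [PO₄³⁻] = 2s.
Ksp = [Zn²⁺]^3[PO₄³⁻]^2 = (3s)^3 · (2s)^2 = 108s^5
Ksp = 108 × (1.735×10⁻⁷)^5 = 1.7×10⁻³²

Ksp = 1.7×10⁻³²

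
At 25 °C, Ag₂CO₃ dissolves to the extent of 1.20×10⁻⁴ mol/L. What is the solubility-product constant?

Ag₂CO₃(s) ⇌ 2 Ag⁺(aq) + CO₃²⁻(aq)
Let s be the molar solubility. Then [Ag⁺] = 2s and [CO₃²⁻] = s.
Ksp = [Ag⁺]^2[CO₃²⁻] = (2s)^2 · s = 4s^3
Ksp = 4 × (1.20×10⁻⁴)^3 = 6.91×10⁻¹²

Ksp = 6.91×10⁻¹²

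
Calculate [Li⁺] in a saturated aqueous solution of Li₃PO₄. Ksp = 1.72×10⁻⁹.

Li₃PO₄(s) ⇌ 3 Li⁺(aq) + PO₄³⁻(aq)
For each mole of Li₃PO₄ that dissolves per liter, [Li⁺] = 3s and [PO₄³⁻] = s; let s denote this solubility.
Ksp = [Li⁺]^3[PO₄³⁻] = (3s)^3 · s = 27s^4 = 1.72×10⁻⁹
s = 2.83×10⁻³ M
[Li⁺] = 3s = 8.48×10⁻³ M

8.48×10⁻³ M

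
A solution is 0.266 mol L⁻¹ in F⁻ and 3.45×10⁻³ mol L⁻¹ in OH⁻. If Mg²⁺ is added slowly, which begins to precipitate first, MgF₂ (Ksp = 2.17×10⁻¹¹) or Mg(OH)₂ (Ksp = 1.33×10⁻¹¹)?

A salt starts to precipitate once the ion product Q reaches its Ksp.
For MgF₂: [Mg²⁺] = (Ksp/[F⁻]^2) = 3.07×10⁻¹⁰ mol L⁻¹
For Mg(OH)₂: [Mg²⁺] = (Ksp/[OH⁻]^2) = 1.12×10⁻⁶ mol L⁻¹
MgF₂ requires the lower [Mg²⁺], so it precipitates first.

MgF₂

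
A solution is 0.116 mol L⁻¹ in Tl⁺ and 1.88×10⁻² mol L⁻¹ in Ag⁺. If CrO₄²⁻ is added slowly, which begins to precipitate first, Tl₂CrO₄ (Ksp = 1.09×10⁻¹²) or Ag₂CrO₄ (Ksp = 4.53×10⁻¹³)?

Tl₂CrO₄

Each salt precipitates once Q = Ksp for that salt.
For Tl₂CrO₄: [CrO₄²⁻] = (Ksp/[Tl⁺]^2) = 8.10×10⁻¹¹ mol L⁻¹
For Ag₂CrO₄: [CrO₄²⁻] = (Ksp/[Ag⁺]^2) = 1.28×10⁻⁹ mol L⁻¹
Tl₂CrO₄ requires the lower [CrO₄²⁻], so it precipitates first.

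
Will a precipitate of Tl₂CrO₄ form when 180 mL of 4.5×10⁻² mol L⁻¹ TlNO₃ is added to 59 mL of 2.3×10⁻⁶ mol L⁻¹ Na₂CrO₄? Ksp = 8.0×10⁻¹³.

Yes

The combined volume is 239 mL.
[Tl⁺] = (4.5×10⁻²)(180)/239 = 3.4×10⁻² mol L⁻¹
[CrO₄²⁻] = (2.3×10⁻⁶)(59)/239 = 5.7×10⁻⁷ mol L⁻¹
Q = [Tl⁺]^2[CrO₄²⁻] = 6.5×10⁻¹⁰
Q = 6.5×10⁻¹⁰ > Ksp = 8.0×10⁻¹³, so the solution is supersaturated and Tl₂CrO₄ precipitates.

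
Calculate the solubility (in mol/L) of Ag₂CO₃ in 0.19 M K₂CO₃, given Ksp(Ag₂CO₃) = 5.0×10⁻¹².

2.6×10⁻⁶ M

Ag₂CO₃(s) ⇌ 2 Ag⁺(aq) + CO₃²⁻(aq)
Let s be the solubility of Ag₂CO₃ here. The common ion gives [CO₃²⁻] ≈ 0.19 M, and [Ag⁺] = 2s.
Ksp = [Ag⁺]^2[CO₃²⁻] = (2s)^2(0.19)
(2s)^2 = 5.0×10⁻¹² / (0.19) = 2.6×10⁻¹¹
s = 2.6×10⁻⁶ M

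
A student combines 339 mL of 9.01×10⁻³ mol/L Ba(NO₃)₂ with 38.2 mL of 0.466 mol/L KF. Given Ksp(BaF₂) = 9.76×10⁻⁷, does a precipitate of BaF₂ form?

Yes

After mixing, V = 339 mL + 38.2 mL = 377.2 mL.
[Ba²⁺] = (9.01×10⁻³)(339)/377.2 = 8.10×10⁻³ mol/L
[F⁻] = (0.466)(38.2)/377.2 = 4.72×10⁻² mol/L
Q = [Ba²⁺][F⁻]^2 = 1.80×10⁻⁵
Q = 1.80×10⁻⁵ > Ksp = 9.76×10⁻⁷, so the solution is supersaturated and BaF₂ precipitates.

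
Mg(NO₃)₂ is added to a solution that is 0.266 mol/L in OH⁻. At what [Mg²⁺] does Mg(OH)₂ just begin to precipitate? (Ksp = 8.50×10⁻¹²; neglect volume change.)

1.20×10⁻¹⁰ M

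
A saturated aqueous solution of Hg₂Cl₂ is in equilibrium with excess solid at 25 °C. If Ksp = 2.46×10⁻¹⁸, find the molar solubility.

8.50×10⁻⁷ M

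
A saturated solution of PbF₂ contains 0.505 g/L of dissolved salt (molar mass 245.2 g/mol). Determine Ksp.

Ksp = 3.49×10⁻⁸

s = (0.505 g L⁻¹)/(245.2 g mol⁻¹) = 2.0595×10⁻³ M
PbF₂(s) ⇌ Pb²⁺(aq) + 2 F⁻(aq)
Call the molar solubility s, so that [Pb²⁺] = s and [F⁻] = 2s.
Ksp = [Pb²⁺][F⁻]^2 = s · (2s)^2 = 4s^3
Ksp = 4 × (2.0595×10⁻³)^3 = 3.49×10⁻⁸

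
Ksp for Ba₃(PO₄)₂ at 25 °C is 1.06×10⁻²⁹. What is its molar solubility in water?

Ba₃(PO₄)₂(s) ⇌ 3 Ba²⁺(aq) + 2 PO₄³⁻(aq)
Let s be the molar solubility. Then [Ba²⁺] = 3s and [PO₄³⁻] = 2s.
Ksp = [Ba²⁺]^3[PO₄³⁻]^2 = (3s)^3 · (2s)^2 = 108s^5
108s^5 = 1.06×10⁻²⁹  ⇒  s^5 = 9.81×10⁻³²
Taking the 5th root, s = 6.29×10⁻⁷ mol L⁻¹.

6.29×10⁻⁷ M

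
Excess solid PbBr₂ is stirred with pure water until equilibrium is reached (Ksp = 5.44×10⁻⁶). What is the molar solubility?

1.11×10⁻² M

PbBr₂(s) ⇌ Pb²⁺(aq) + 2 Br⁻(aq)
With molar solubility s: [Pb²⁺] = s, [Br⁻] = 2s.
Ksp = [Pb²⁺][Br⁻]^2 = s · (2s)^2 = 4s^3
4s^3 = 5.44×10⁻⁶  ⇒  s^3 = 1.36×10⁻⁶
s = (1.36×10⁻⁶)^(1/3) = 1.11×10⁻² mol L⁻¹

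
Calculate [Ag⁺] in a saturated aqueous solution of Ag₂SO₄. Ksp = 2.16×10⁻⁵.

3.51×10⁻² M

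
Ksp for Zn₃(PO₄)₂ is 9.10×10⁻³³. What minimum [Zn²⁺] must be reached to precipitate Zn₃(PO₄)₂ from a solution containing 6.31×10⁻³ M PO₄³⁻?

6.11×10⁻¹⁰ M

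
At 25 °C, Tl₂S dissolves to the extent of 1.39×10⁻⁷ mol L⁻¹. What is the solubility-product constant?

Tl₂S(s) ⇌ 2 Tl⁺(aq) + S²⁻(aq)
For each mole of Tl₂S that dissolves per liter, [Tl⁺] = 2s and [S²⁻] = s; let s denote this solubility.
Ksp = [Tl⁺]^2[S²⁻] = (2s)^2 · s = 4s^3
Ksp = 4 × (1.39×10⁻⁷)^3 = 1.07×10⁻²⁰

Ksp = 1.07×10⁻²⁰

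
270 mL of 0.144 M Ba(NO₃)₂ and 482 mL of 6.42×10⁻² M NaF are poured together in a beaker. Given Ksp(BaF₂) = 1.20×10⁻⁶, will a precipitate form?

Total volume after mixing = 270 + 482 = 752 mL.
[Ba²⁺] = (0.144)(270)/752 = 5.17×10⁻² M
[F⁻] = (6.42×10⁻²)(482)/752 = 4.11×10⁻² M
Q = [Ba²⁺][F⁻]^2 = 8.75×10⁻⁵
Since Q (8.75×10⁻⁵) exceeds Ksp (1.20×10⁻⁶), BaF₂ will precipitate.

Yes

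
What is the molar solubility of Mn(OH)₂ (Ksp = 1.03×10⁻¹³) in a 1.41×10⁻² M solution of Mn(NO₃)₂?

1.35×10⁻⁶ M

Mn(OH)₂(s) ⇌ Mn²⁺(aq) + 2 OH⁻(aq)
Let s be the solubility of Mn(OH)₂ here. The common ion gives [Mn²⁺] ≈ 1.41×10⁻² M, and [OH⁻] = 2s.
Ksp = [Mn²⁺][OH⁻]^2 = (1.41×10⁻²)(2s)^2
(2s)^2 = 1.03×10⁻¹³ / (1.41×10⁻²) = 7.30×10⁻¹²
s = 1.35×10⁻⁶ M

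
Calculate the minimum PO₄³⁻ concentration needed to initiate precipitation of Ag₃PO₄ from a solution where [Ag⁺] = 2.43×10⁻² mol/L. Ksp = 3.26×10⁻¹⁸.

2.27×10⁻¹³ M

The threshold for precipitation is Q = Ksp.
Ag₃PO₄(s) ⇌ 3 Ag⁺(aq) + PO₄³⁻(aq)
Ksp = [Ag⁺]^3[PO₄³⁻] = [PO₄³⁻](2.43×10⁻²)^3
[PO₄³⁻] = 3.26×10⁻¹⁸ / (2.43×10⁻²)^3 = 2.27×10⁻¹³
[PO₄³⁻] = 2.27×10⁻¹³ mol/L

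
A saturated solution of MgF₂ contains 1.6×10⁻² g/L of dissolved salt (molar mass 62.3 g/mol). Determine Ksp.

Molar solubility s = (1.6×10⁻² g/L) / (62.3 g/mol) = 2.568×10⁻⁴ mol/L
MgF₂(s) ⇌ Mg²⁺(aq) + 2 F⁻(aq)
If s mol/L of MgF₂ dissolves, [Mg²⁺] = s and [F⁻] = 2s.
Ksp = [Mg²⁺][F⁻]^2 = s · (2s)^2 = 4s^3
Ksp = 4 × (2.568×10⁻⁴)^3 = 6.8×10⁻¹¹

Ksp = 6.8×10⁻¹¹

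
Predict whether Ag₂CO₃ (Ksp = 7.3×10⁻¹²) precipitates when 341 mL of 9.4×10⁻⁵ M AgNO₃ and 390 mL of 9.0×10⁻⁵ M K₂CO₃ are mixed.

No

Total volume after mixing = 341 + 390 = 731 mL.
[Ag⁺] = (9.4×10⁻⁵)(341)/731 = 4.4×10⁻⁵ M
[CO₃²⁻] = (9.0×10⁻⁵)(390)/731 = 4.8×10⁻⁵ M
Q = [Ag⁺]^2[CO₃²⁻] = 9.2×10⁻¹⁴
Q < Ksp (9.2×10⁻¹⁴ vs 7.3×10⁻¹²); the solution remains unsaturated and no precipitate forms.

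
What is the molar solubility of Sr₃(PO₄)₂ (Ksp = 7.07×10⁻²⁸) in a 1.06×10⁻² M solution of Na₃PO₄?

Sr₃(PO₄)₂(s) ⇌ 3 Sr²⁺(aq) + 2 PO₄³⁻(aq)
With PO₄³⁻ already at 1.06×10⁻² M and s small, take [PO₄³⁻] ≈ 1.06×10⁻² M and [Sr²⁺] = 3s.
Ksp = [Sr²⁺]^3[PO₄³⁻]^2 = (3s)^3(1.06×10⁻²)^2
(3s)^3 = 7.07×10⁻²⁸ / (1.06×10⁻²)^2 = 6.29×10⁻²⁴
s = 6.15×10⁻⁹ M

6.15×10⁻⁹ M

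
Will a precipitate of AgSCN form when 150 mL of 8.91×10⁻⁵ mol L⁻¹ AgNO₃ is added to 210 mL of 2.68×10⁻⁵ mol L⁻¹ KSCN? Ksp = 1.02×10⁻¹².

Yes

After mixing, V = 150 mL + 210 mL = 360 mL.
[Ag⁺] = (8.91×10⁻⁵)(150)/360 = 3.71×10⁻⁵ mol L⁻¹
[SCN⁻] = (2.68×10⁻⁵)(210)/360 = 1.56×10⁻⁵ mol L⁻¹
Q = [Ag⁺][SCN⁻] = 5.80×10⁻¹⁰
Since Q (5.80×10⁻¹⁰) exceeds Ksp (1.02×10⁻¹²), AgSCN will precipitate.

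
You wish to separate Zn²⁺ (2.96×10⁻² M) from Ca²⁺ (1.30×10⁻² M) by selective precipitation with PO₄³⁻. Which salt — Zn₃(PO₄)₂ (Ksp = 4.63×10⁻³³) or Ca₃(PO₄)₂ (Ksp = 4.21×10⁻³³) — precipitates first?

Zn₃(PO₄)₂

Precipitation begins when Q = Ksp.
For Zn₃(PO₄)₂: [PO₄³⁻] = (Ksp/[Zn²⁺]^3)^(1/2) = 1.34×10⁻¹⁴ M
For Ca₃(PO₄)₂: [PO₄³⁻] = (Ksp/[Ca²⁺]^3)^(1/2) = 4.38×10⁻¹⁴ M
The smaller threshold [PO₄³⁻] is reached first, so Zn₃(PO₄)₂ precipitates first.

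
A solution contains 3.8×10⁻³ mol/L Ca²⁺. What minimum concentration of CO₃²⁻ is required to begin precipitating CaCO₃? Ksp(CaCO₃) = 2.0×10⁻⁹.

Precipitation of each salt begins when its ion product equals Ksp.
CaCO₃(s) ⇌ Ca²⁺(aq) + CO₃²⁻(aq)
Ksp = [Ca²⁺][CO₃²⁻] = [CO₃²⁻](3.8×10⁻³)
[CO₃²⁻] = 2.0×10⁻⁹ / (3.8×10⁻³) = 5.3×10⁻⁷
[CO₃²⁻] = 5.3×10⁻⁷ mol/L

5.3×10⁻⁷ M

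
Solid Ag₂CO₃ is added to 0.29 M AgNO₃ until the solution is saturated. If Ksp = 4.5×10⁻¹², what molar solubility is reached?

5.4×10⁻¹¹ M

Ag₂CO₃(s) ⇌ 2 Ag⁺(aq) + CO₃²⁻(aq)
The solution already contains Ag⁺ at 0.29 M. Let s be the molar solubility of Ag₂CO₃.
[Ag⁺] ≈ 0.29 M (common ion dominates); [CO₃²⁻] = s.
Ksp = [Ag⁺]^2[CO₃²⁻] = (0.29)^2s
s = 4.5×10⁻¹² / (0.29)^2 = 5.4×10⁻¹¹
s = 5.4×10⁻¹¹ M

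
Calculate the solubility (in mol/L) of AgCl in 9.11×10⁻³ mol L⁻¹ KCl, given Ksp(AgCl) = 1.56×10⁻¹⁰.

1.71×10⁻⁸ M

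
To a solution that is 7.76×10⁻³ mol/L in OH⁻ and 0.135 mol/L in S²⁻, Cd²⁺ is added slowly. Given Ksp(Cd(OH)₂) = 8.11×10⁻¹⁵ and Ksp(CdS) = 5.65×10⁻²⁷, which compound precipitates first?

CdS

A salt starts to precipitate once the ion product Q reaches its Ksp.
For Cd(OH)₂: [Cd²⁺] = (Ksp/[OH⁻]^2) = 1.35×10⁻¹⁰ mol/L
For CdS: [Cd²⁺] = (Ksp/[S²⁻]) = 4.19×10⁻²⁶ mol/L
CdS requires the lower [Cd²⁺], so it precipitates first.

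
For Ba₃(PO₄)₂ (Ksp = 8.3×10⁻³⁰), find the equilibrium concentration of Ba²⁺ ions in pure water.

Ba₃(PO₄)₂(s) ⇌ 3 Ba²⁺(aq) + 2 PO₄³⁻(aq)
Let s be the molar solubility. Then [Ba²⁺] = 3s and [PO₄³⁻] = 2s.
Ksp = [Ba²⁺]^3[PO₄³⁻]^2 = (3s)^3 · (2s)^2 = 108s^5 = 8.3×10⁻³⁰
s = 6.0×10⁻⁷ mol/L
[Ba²⁺] = 3s = 1.8×10⁻⁶ mol/L

1.8×10⁻⁶ M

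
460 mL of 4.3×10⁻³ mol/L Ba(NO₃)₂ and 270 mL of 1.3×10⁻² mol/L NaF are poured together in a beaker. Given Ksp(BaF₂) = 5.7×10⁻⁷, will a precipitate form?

No

After mixing, V = 460 mL + 270 mL = 730 mL.
[Ba²⁺] = (4.3×10⁻³)(460)/730 = 2.7×10⁻³ mol/L
[F⁻] = (1.3×10⁻²)(270)/730 = 4.8×10⁻³ mol/L
Q = [Ba²⁺][F⁻]^2 = 6.3×10⁻⁸
Q < Ksp (6.3×10⁻⁸ vs 5.7×10⁻⁷); the solution remains unsaturated and no precipitate forms.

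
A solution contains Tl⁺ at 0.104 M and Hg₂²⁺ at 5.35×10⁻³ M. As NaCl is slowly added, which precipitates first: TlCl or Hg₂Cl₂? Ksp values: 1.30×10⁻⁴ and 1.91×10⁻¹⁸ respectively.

Precipitation of each salt begins when its ion product equals Ksp.
For TlCl: [Cl⁻] = (Ksp/[Tl⁺]) = 1.25×10⁻³ M
For Hg₂Cl₂: [Cl⁻] = (Ksp/[Hg₂²⁺])^(1/2) = 1.89×10⁻⁸ M
Since Hg₂Cl₂ needs less Cl⁻ to reach saturation, it precipitates first.

Hg₂Cl₂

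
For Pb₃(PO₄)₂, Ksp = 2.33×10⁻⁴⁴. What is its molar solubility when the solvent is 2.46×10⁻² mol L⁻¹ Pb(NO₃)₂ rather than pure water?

1.98×10⁻²⁰ M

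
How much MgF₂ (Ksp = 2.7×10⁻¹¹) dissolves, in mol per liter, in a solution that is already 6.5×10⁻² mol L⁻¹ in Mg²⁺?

1.0×10⁻⁵ M

MgF₂(s) ⇌ Mg²⁺(aq) + 2 F⁻(aq)
Mg²⁺ is already present at 6.5×10⁻² mol L⁻¹. If s mol/L of MgF₂ dissolves, [F⁻] = 2s while [Mg²⁺] ≈ 6.5×10⁻² mol L⁻¹.
Ksp = [Mg²⁺][F⁻]^2 = (6.5×10⁻²)(2s)^2
(2s)^2 = 2.7×10⁻¹¹ / (6.5×10⁻²) = 4.2×10⁻¹⁰
s = 1.0×10⁻⁵ mol L⁻¹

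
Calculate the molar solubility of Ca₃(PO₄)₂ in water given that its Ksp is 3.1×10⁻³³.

1.2×10⁻⁷ M

Ca₃(PO₄)₂(s) ⇌ 3 Ca²⁺(aq) + 2 PO₄³⁻(aq)
Let s be the molar solubility. Then [Ca²⁺] = 3s and [PO₄³⁻] = 2s.
Ksp = [Ca²⁺]^3[PO₄³⁻]^2 = (3s)^3 · (2s)^2 = 108s^5
108s^5 = 3.1×10⁻³³  ⇒  s^5 = 2.9×10⁻³⁵
Taking the 5th root, s = 1.2×10⁻⁷ mol/L.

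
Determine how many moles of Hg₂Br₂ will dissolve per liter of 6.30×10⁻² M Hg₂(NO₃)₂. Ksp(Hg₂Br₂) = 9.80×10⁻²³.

Hg₂Br₂(s) ⇌ Hg₂²⁺(aq) + 2 Br⁻(aq)
The solution already contains Hg₂²⁺ at 6.30×10⁻² M. Let s be the molar solubility of Hg₂Br₂.
[Hg₂²⁺] ≈ 6.30×10⁻² M (common ion dominates); [Br⁻] = 2s.
Ksp = [Hg₂²⁺][Br⁻]^2 = (6.30×10⁻²)(2s)^2
(2s)^2 = 9.80×10⁻²³ / (6.30×10⁻²) = 1.56×10⁻²¹
s = 1.97×10⁻¹¹ M

1.97×10⁻¹¹ M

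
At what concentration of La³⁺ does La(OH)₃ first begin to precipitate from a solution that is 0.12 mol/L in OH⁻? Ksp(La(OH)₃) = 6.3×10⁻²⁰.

3.6×10⁻¹⁷ M

The threshold for precipitation is Q = Ksp.
La(OH)₃(s) ⇌ La³⁺(aq) + 3 OH⁻(aq)
Ksp = [La³⁺][OH⁻]^3 = [La³⁺](0.12)^3
[La³⁺] = 6.3×10⁻²⁰ / (0.12)^3 = 3.6×10⁻¹⁷
[La³⁺] = 3.6×10⁻¹⁷ mol/L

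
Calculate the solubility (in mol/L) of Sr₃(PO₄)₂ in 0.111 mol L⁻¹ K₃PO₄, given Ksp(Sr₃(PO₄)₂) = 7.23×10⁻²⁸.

1.30×10⁻⁹ M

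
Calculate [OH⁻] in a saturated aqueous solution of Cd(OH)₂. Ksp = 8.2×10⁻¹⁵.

Cd(OH)₂(s) ⇌ Cd²⁺(aq) + 2 OH⁻(aq)
Call the molar solubility s, so that [Cd²⁺] = s and [OH⁻] = 2s.
Ksp = [Cd²⁺][OH⁻]^2 = s · (2s)^2 = 4s^3 = 8.2×10⁻¹⁵
s = 1.3×10⁻⁵ M
[OH⁻] = 2s = 2.5×10⁻⁵ M

2.5×10⁻⁵ M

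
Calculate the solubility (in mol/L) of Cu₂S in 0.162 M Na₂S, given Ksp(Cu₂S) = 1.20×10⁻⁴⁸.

Cu₂S(s) ⇌ 2 Cu⁺(aq) + S²⁻(aq)
The solution already contains S²⁻ at 0.162 M. Let s be the molar solubility of Cu₂S.
[S²⁻] ≈ 0.162 M (common ion dominates); [Cu⁺] = 2s.
Ksp = [Cu⁺]^2[S²⁻] = (2s)^2(0.162)
(2s)^2 = 1.20×10⁻⁴⁸ / (0.162) = 7.41×10⁻⁴⁸
s = 1.36×10⁻²⁴ M

1.36×10⁻²⁴ M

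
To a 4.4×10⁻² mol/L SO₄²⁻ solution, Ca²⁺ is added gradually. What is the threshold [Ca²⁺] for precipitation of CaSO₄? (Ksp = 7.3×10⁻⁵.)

Precipitation of each salt begins when its ion product equals Ksp.
CaSO₄(s) ⇌ Ca²⁺(aq) + SO₄²⁻(aq)
Ksp = [Ca²⁺][SO₄²⁻] = [Ca²⁺](4.4×10⁻²)
[Ca²⁺] = 7.3×10⁻⁵ / (4.4×10⁻²) = 1.7×10⁻³
[Ca²⁺] = 1.7×10⁻³ mol/L

1.7×10⁻³ M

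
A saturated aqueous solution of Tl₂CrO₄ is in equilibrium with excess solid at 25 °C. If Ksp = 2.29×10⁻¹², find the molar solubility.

8.30×10⁻⁵ M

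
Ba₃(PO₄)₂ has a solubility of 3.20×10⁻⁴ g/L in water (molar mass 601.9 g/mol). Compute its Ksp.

Convert to molarity: s = 3.20×10⁻⁴ / 601.9 = 5.3165×10⁻⁷ mol/L
Ba₃(PO₄)₂(s) ⇌ 3 Ba²⁺(aq) + 2 PO₄³⁻(aq)
For each mole of Ba₃(PO₄)₂ that dissolves per liter, [Ba²⁺] = 3s and [PO₄³⁻] = 2s; let s denote this solubility.
Ksp = [Ba²⁺]^3[PO₄³⁻]^2 = (3s)^3 · (2s)^2 = 108s^5
Ksp = 108 × (5.3165×10⁻⁷)^5 = 4.59×10⁻³⁰

Ksp = 4.59×10⁻³⁰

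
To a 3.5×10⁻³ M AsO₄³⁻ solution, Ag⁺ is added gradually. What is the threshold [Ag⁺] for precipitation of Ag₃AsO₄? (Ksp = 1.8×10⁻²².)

Each salt precipitates once Q = Ksp for that salt.
Ag₃AsO₄(s) ⇌ 3 Ag⁺(aq) + AsO₄³⁻(aq)
Ksp = [Ag⁺]^3[AsO₄³⁻] = [Ag⁺]^3(3.5×10⁻³)
[Ag⁺]^3 = 1.8×10⁻²² / (3.5×10⁻³) = 5.1×10⁻²⁰
[Ag⁺] = 3.7×10⁻⁷ M

3.7×10⁻⁷ M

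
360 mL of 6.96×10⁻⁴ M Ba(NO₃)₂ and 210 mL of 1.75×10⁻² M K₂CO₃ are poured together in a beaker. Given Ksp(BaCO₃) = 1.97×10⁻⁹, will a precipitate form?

Yes

Total volume after mixing = 360 + 210 = 570 mL.
[Ba²⁺] = (6.96×10⁻⁴)(360)/570 = 4.40×10⁻⁴ M
[CO₃²⁻] = (1.75×10⁻²)(210)/570 = 6.45×10⁻³ M
Q = [Ba²⁺][CO₃²⁻] = 2.83×10⁻⁶
Q = 2.83×10⁻⁶ > Ksp = 1.97×10⁻⁹, so the solution is supersaturated and BaCO₃ precipitates.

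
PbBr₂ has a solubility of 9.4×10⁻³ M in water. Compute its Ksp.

PbBr₂(s) ⇌ Pb²⁺(aq) + 2 Br⁻(aq)
With molar solubility s: [Pb²⁺] = s, [Br⁻] = 2s.
Ksp = [Pb²⁺][Br⁻]^2 = s · (2s)^2 = 4s^3
Ksp = 4 × (9.4×10⁻³)^3 = 3.3×10⁻⁶

Ksp = 3.3×10⁻⁶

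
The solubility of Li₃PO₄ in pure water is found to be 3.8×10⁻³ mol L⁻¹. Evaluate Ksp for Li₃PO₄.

Ksp = 5.6×10⁻⁹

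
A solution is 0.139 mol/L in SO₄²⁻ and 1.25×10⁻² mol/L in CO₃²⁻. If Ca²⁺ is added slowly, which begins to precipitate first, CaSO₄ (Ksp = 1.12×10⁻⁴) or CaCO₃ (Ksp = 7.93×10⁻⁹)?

CaCO₃

Each salt precipitates once Q = Ksp for that salt.
For CaSO₄: [Ca²⁺] = (Ksp/[SO₄²⁻]) = 8.06×10⁻⁴ mol/L
For CaCO₃: [Ca²⁺] = (Ksp/[CO₃²⁻]) = 6.34×10⁻⁷ mol/L
CaCO₃ requires the lower [Ca²⁺], so it precipitates first.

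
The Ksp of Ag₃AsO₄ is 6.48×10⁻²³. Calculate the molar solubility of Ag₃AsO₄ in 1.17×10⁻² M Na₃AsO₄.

5.90×10⁻⁸ M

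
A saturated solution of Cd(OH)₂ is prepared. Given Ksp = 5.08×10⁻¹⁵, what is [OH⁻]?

Cd(OH)₂(s) ⇌ Cd²⁺(aq) + 2 OH⁻(aq)
With molar solubility s: [Cd²⁺] = s, [OH⁻] = 2s.
Ksp = [Cd²⁺][OH⁻]^2 = s · (2s)^2 = 4s^3 = 5.08×10⁻¹⁵
s = 1.08×10⁻⁵ M
[OH⁻] = 2s = 2.17×10⁻⁵ M

2.17×10⁻⁵ M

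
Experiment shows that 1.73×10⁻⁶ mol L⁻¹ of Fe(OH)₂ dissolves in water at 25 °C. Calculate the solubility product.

Ksp = 2.07×10⁻¹⁷

Fe(OH)₂(s) ⇌ Fe²⁺(aq) + 2 OH⁻(aq)
Call the molar solubility s, so that [Fe²⁺] = s and [OH⁻] = 2s.
Ksp = [Fe²⁺][OH⁻]^2 = s · (2s)^2 = 4s^3
Ksp = 4 × (1.73×10⁻⁶)^3 = 2.07×10⁻¹⁷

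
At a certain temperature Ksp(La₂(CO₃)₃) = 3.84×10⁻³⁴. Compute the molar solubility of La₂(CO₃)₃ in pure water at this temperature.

8.13×10⁻⁸ M

La₂(CO₃)₃(s) ⇌ 2 La³⁺(aq) + 3 CO₃²⁻(aq)
If s mol/L of La₂(CO₃)₃ dissolves, [La³⁺] = 2s and [CO₃²⁻] = 3s.
Ksp = [La³⁺]^2[CO₃²⁻]^3 = (2s)^2 · (3s)^3 = 108s^5
108s^5 = 3.84×10⁻³⁴  ⇒  s^5 = 3.56×10⁻³⁶
s = 8.13×10⁻⁸ M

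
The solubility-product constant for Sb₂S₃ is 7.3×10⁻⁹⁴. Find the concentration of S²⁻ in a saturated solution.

Sb₂S₃(s) ⇌ 2 Sb³⁺(aq) + 3 S²⁻(aq)
With molar solubility s: [Sb³⁺] = 2s, [S²⁻] = 3s.
Ksp = [Sb³⁺]^2[S²⁻]^3 = (2s)^2 · (3s)^3 = 108s^5 = 7.3×10⁻⁹⁴
s = 9.2×10⁻²⁰ mol L⁻¹
[S²⁻] = 3s = 2.8×10⁻¹⁹ mol L⁻¹

2.8×10⁻¹⁹ M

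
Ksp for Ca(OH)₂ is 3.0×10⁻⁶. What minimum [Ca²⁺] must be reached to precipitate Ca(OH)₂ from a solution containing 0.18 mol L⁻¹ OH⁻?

A salt starts to precipitate once the ion product Q reaches its Ksp.
Ca(OH)₂(s) ⇌ Ca²⁺(aq) + 2 OH⁻(aq)
Ksp = [Ca²⁺][OH⁻]^2 = [Ca²⁺](0.18)^2
[Ca²⁺] = 3.0×10⁻⁶ / (0.18)^2 = 9.3×10⁻⁵
[Ca²⁺] = 9.3×10⁻⁵ mol L⁻¹

9.3×10⁻⁵ M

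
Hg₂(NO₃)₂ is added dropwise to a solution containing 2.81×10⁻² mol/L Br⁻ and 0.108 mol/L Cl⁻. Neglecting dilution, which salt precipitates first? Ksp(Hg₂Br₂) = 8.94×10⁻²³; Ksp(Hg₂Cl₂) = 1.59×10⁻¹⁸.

A salt starts to precipitate once the ion product Q reaches its Ksp.
For Hg₂Br₂: [Hg₂²⁺] = (Ksp/[Br⁻]^2) = 1.13×10⁻¹⁹ mol/L
For Hg₂Cl₂: [Hg₂²⁺] = (Ksp/[Cl⁻]^2) = 1.36×10⁻¹⁶ mol/L
The smaller threshold [Hg₂²⁺] is reached first, so Hg₂Br₂ precipitates first.

Hg₂Br₂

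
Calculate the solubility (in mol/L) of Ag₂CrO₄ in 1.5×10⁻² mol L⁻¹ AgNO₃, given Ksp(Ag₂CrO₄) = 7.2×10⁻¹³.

Ag₂CrO₄(s) ⇌ 2 Ag⁺(aq) + CrO₄²⁻(aq)
Let s be the solubility of Ag₂CrO₄ here. The common ion gives [Ag⁺] ≈ 1.5×10⁻² mol L⁻¹, and [CrO₄²⁻] = s.
Ksp = [Ag⁺]^2[CrO₄²⁻] = (1.5×10⁻²)^2s
s = 7.2×10⁻¹³ / (1.5×10⁻²)^2 = 3.2×10⁻⁹
s = 3.2×10⁻⁹ mol L⁻¹

3.2×10⁻⁹ M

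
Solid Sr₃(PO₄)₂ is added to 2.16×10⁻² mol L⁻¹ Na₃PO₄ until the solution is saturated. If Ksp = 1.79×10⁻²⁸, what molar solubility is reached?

Sr₃(PO₄)₂(s) ⇌ 3 Sr²⁺(aq) + 2 PO₄³⁻(aq)
PO₄³⁻ is already present at 2.16×10⁻² mol L⁻¹. If s mol/L of Sr₃(PO₄)₂ dissolves, [Sr²⁺] = 3s while [PO₄³⁻] ≈ 2.16×10⁻² mol L⁻¹.
Ksp = [Sr²⁺]^3[PO₄³⁻]^2 = (3s)^3(2.16×10⁻²)^2
(3s)^3 = 1.79×10⁻²⁸ / (2.16×10⁻²)^2 = 3.84×10⁻²⁵
s = 2.42×10⁻⁹ mol L⁻¹

2.42×10⁻⁹ M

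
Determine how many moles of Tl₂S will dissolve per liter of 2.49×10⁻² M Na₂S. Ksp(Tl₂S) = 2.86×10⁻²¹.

1.69×10⁻¹⁰ M

Tl₂S(s) ⇌ 2 Tl⁺(aq) + S²⁻(aq)
S²⁻ is already present at 2.49×10⁻² M. If s mol/L of Tl₂S dissolves, [Tl⁺] = 2s while [S²⁻] ≈ 2.49×10⁻² M.
Ksp = [Tl⁺]^2[S²⁻] = (2s)^2(2.49×10⁻²)
(2s)^2 = 2.86×10⁻²¹ / (2.49×10⁻²) = 1.15×10⁻¹⁹
s = 1.69×10⁻¹⁰ M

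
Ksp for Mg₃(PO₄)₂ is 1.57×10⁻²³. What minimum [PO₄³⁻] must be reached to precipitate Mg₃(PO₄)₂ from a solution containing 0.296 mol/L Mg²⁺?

2.46×10⁻¹¹ M

Each salt precipitates once Q = Ksp for that salt.
Mg₃(PO₄)₂(s) ⇌ 3 Mg²⁺(aq) + 2 PO₄³⁻(aq)
Ksp = [Mg²⁺]^3[PO₄³⁻]^2 = [PO₄³⁻]^2(0.296)^3
[PO₄³⁻]^2 = 1.57×10⁻²³ / (0.296)^3 = 6.05×10⁻²²
[PO₄³⁻] = 2.46×10⁻¹¹ mol/L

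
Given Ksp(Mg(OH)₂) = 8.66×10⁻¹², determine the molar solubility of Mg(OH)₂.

Mg(OH)₂(s) ⇌ Mg²⁺(aq) + 2 OH⁻(aq)
With molar solubility s: [Mg²⁺] = s, [OH⁻] = 2s.
Ksp = [Mg²⁺][OH⁻]^2 = s · (2s)^2 = 4s^3
4s^3 = 8.66×10⁻¹²  ⇒  s^3 = 2.17×10⁻¹²
Taking the 3rd root, s = 1.29×10⁻⁴ mol L⁻¹.

1.29×10⁻⁴ M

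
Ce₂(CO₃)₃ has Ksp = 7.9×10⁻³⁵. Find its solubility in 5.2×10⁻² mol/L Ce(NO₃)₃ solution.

1.0×10⁻¹¹ M

Ce₂(CO₃)₃(s) ⇌ 2 Ce³⁺(aq) + 3 CO₃²⁻(aq)
Ce³⁺ is already present at 5.2×10⁻² mol/L. If s mol/L of Ce₂(CO₃)₃ dissolves, [CO₃²⁻] = 3s while [Ce³⁺] ≈ 5.2×10⁻² mol/L.
Ksp = [Ce³⁺]^2[CO₃²⁻]^3 = (5.2×10⁻²)^2(3s)^3
(3s)^3 = 7.9×10⁻³⁵ / (5.2×10⁻²)^2 = 2.9×10⁻³²
s = 1.0×10⁻¹¹ mol/L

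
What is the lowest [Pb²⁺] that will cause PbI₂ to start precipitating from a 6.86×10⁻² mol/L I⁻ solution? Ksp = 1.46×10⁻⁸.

3.10×10⁻⁶ M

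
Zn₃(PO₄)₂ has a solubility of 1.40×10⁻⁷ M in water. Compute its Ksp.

Ksp = 5.81×10⁻³³

Zn₃(PO₄)₂(s) ⇌ 3 Zn²⁺(aq) + 2 PO₄³⁻(aq)
If s mol/L of Zn₃(PO₄)₂ dissolves, [Zn²⁺] = 3s and [PO₄³⁻] = 2s.
Ksp = [Zn²⁺]^3[PO₄³⁻]^2 = (3s)^3 · (2s)^2 = 108s^5
Ksp = 108 × (1.40×10⁻⁷)^5 = 5.81×10⁻³³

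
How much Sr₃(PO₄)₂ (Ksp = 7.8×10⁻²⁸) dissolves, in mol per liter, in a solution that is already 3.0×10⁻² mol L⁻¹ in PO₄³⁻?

3.2×10⁻⁹ M

Sr₃(PO₄)₂(s) ⇌ 3 Sr²⁺(aq) + 2 PO₄³⁻(aq)
Let s be the solubility of Sr₃(PO₄)₂ here. The common ion gives [PO₄³⁻] ≈ 3.0×10⁻² mol L⁻¹, and [Sr²⁺] = 3s.
Ksp = [Sr²⁺]^3[PO₄³⁻]^2 = (3s)^3(3.0×10⁻²)^2
(3s)^3 = 7.8×10⁻²⁸ / (3.0×10⁻²)^2 = 8.7×10⁻²⁵
s = 3.2×10⁻⁹ mol L⁻¹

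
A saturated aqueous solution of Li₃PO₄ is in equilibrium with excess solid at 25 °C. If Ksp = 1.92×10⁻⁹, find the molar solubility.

2.90×10⁻³ M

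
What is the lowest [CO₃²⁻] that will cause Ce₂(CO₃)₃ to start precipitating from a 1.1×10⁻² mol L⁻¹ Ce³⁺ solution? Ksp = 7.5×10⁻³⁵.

8.5×10⁻¹¹ M

The threshold for precipitation is Q = Ksp.
Ce₂(CO₃)₃(s) ⇌ 2 Ce³⁺(aq) + 3 CO₃²⁻(aq)
Ksp = [Ce³⁺]^2[CO₃²⁻]^3 = [CO₃²⁻]^3(1.1×10⁻²)^2
[CO₃²⁻]^3 = 7.5×10⁻³⁵ / (1.1×10⁻²)^2 = 6.2×10⁻³¹
[CO₃²⁻] = 8.5×10⁻¹¹ mol L⁻¹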